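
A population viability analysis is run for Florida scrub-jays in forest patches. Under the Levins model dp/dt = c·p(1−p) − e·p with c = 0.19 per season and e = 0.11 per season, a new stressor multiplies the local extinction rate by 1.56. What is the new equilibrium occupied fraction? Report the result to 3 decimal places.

0.097

Before: p* = 1 − 0.11/0.19 = 0.4211.
After the change, c = 0.19, e = 0.1716, so p* = 1 − 0.1716/0.19 = 0.0968.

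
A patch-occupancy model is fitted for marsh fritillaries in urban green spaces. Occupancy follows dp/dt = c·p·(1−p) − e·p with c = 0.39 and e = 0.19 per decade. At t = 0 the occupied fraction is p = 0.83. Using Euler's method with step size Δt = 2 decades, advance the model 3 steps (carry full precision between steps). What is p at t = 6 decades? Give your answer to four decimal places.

Update rule: p ← p + [c·p·(1−p) − e·p]·Δt with Δt = 2.
p: 0.83000 → 0.62466  (Δp = -0.20534)
p: 0.62466 → 0.57017  (Δp = -0.05449)
p: 0.57017 → 0.54466  (Δp = -0.02550)

0.5447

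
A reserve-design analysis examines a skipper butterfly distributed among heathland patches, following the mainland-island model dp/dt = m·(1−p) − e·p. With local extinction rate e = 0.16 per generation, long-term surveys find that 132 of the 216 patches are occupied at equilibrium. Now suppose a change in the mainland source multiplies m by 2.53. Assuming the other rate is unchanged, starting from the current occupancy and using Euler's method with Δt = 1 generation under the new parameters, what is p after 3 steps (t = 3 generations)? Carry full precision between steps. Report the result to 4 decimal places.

0.7974

Observed p* = 132/216 = 0.61111.
Balance m(1−p*) = e·p* gives m = e·p*/(1−p*) = 0.16×0.61111/0.38889 = 0.25143.
Starting from p₀ = 0.61111; update p ← p + (dp/dt)·Δt with the new parameters.
t = 1: p = 0.61111 + (+0.14960) = 0.76071
t = 2: p = 0.76071 + (+0.03050) = 0.79121
t = 3: p = 0.79121 + (+0.00622) = 0.79743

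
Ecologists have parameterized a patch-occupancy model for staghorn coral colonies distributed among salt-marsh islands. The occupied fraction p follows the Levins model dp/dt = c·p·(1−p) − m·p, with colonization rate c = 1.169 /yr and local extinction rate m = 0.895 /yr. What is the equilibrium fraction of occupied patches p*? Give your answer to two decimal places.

Setting dp/dt = 0 and dividing through by p* gives c·(1−p*) = m.
So p* = 1 − m/c = 1 − 0.895/1.169 = 1 − 0.7656 = 0.2344.

0.23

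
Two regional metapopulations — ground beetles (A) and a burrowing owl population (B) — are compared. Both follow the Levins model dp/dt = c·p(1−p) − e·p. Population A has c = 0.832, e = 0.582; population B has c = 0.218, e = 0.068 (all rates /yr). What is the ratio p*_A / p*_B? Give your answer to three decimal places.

0.437

A: p*_A = 1 − 0.582/0.832 = 0.3005.
B: p*_B = 1 − 0.068/0.218 = 0.6881.
p*_A / p*_B = 0.3005/0.6881 = 0.4367.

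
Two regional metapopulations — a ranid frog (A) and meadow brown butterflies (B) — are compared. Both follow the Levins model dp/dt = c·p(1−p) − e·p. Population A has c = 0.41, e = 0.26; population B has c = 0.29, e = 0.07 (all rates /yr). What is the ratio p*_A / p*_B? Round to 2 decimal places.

0.48

A: p*_A = 1 − 0.26/0.41 = 0.3659.
B: p*_B = 1 − 0.07/0.29 = 0.7586.
p*_A / p*_B = 0.3659/0.7586 = 0.4823.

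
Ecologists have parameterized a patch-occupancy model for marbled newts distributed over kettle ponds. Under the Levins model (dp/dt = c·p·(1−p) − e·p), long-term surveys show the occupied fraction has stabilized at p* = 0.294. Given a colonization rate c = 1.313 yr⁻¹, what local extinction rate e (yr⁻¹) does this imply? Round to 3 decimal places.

At equilibrium c(1−p*) = e.
e = 1.313 × (1 − 0.294) = 1.313 × 0.7060 = 0.9270.

0.927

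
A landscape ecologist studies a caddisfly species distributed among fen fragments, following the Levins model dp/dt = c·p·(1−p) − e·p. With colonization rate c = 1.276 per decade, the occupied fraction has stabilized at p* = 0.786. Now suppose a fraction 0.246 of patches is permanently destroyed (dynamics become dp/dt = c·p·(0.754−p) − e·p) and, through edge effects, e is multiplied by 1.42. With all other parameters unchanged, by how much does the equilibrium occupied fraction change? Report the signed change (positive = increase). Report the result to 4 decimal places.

-0.3359

Balance c(1−p*) = e gives e = 1.276×(1 − 0.78600) = 0.27306.
New p* = 0.754 − e/c = 0.754 − 0.38775/1.27600 = 0.45012.
Δp* = 0.45012 − 0.78600 = -0.33588.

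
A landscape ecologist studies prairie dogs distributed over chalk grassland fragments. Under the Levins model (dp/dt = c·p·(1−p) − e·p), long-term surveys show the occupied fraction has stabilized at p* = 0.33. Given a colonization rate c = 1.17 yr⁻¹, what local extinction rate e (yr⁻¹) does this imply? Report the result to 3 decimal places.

At equilibrium c(1−p*) = e.
e = 1.17 × (1 − 0.33) = 1.17 × 0.6700 = 0.7839.

0.784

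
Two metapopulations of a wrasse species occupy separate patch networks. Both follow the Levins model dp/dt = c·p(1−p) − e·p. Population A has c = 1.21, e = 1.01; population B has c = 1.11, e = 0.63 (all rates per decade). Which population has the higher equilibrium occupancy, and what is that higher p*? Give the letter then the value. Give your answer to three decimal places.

A: p*_A = 1 − 1.01/1.21 = 0.1653.
B: p*_B = 1 − 0.63/1.11 = 0.4324.
B is higher at 0.4324.

B, 0.432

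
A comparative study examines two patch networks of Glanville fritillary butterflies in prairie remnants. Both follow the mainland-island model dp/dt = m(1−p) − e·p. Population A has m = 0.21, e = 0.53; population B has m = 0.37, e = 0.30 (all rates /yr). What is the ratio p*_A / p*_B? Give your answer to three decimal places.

A: p*_A = m/(m+e) = 0.21/0.7400 = 0.2838.
B: p*_B = 0.37/0.6700 = 0.5522.
p*_A / p*_B = 0.2838/0.5522 = 0.5139.

0.514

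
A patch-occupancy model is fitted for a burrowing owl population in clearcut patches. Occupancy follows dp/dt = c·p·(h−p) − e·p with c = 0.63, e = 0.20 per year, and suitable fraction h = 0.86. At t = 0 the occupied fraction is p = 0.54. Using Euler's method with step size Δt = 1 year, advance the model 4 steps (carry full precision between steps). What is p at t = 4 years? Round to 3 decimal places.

Update rule: p ← p + [c·p·(h−p) − e·p]·Δt with Δt = 1.
t = 1: p = 0.54000 + (+0.00086) = 0.54086
t = 2: p = 0.54086 + (+0.00057) = 0.54143
t = 3: p = 0.54143 + (+0.00038) = 0.54181
t = 4: p = 0.54181 + (+0.00025) = 0.54206

0.542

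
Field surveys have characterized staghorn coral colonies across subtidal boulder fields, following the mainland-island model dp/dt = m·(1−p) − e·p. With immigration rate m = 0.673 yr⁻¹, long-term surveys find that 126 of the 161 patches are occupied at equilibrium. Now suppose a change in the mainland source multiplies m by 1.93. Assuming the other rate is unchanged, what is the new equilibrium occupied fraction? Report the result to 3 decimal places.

Observed p* = 126/161 = 0.78261.
Balance m(1−p*) = e·p* gives e = m(1−p*)/p* = 0.673×0.21739/0.78261 = 0.18694.
New p* = m/(m+e) = 1.29889/(1.29889+0.18694) = 0.87418.

0.874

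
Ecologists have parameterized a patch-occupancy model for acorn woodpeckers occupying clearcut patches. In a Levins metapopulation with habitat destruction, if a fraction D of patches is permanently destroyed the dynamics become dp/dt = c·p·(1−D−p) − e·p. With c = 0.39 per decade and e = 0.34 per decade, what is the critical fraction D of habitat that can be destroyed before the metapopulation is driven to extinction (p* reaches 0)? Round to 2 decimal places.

The nontrivial equilibrium is p* = (1−D) − e/c; extinction occurs when this hits zero.
So D_crit = 1 − e/c = 1 − 0.34/0.39 = 1 − 0.8718 = 0.1282.
This equals the undisturbed p*, a classic result of Lande's extension.

0.13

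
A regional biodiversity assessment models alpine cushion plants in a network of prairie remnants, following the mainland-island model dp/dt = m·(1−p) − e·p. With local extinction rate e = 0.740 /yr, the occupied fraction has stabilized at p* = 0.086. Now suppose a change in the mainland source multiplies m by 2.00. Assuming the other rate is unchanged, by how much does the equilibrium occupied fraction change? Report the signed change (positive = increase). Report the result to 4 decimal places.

0.0724

Balance m(1−p*) = e·p* gives m = e·p*/(1−p*) = 0.740×0.08600/0.91400 = 0.06963.
New p* = m/(m+e) = 0.13926/(0.13926+0.74000) = 0.15838.
Δp* = 0.15838 − 0.08600 = +0.07238.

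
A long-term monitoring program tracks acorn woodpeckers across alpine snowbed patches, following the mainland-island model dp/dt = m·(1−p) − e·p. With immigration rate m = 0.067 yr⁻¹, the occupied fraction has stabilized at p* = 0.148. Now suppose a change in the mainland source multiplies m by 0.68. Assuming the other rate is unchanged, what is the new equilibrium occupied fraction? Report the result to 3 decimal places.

0.106

Balance m(1−p*) = e·p* gives e = m(1−p*)/p* = 0.067×0.85200/0.14800 = 0.38570.
New p* = m/(m+e) = 0.04556/(0.04556+0.38570) = 0.10564.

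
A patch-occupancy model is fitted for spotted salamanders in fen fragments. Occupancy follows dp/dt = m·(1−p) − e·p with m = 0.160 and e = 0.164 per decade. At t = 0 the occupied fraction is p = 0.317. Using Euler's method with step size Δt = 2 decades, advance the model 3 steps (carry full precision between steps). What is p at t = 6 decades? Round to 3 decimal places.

Update rule: p ← p + [m·(1−p) − e·p]·Δt with Δt = 2.
t = 2: p = 0.31700 + (+0.11458) = 0.43158
t = 4: p = 0.43158 + (+0.04033) = 0.47192
t = 6: p = 0.47192 + (+0.01420) = 0.48611

0.486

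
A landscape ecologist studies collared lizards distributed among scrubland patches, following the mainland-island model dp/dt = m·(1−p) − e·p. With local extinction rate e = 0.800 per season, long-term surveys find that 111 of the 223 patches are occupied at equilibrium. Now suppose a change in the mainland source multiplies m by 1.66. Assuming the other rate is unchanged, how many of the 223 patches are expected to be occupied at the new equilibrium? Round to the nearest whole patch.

139

Observed p* = 111/223 = 0.49776.
Balance m(1−p*) = e·p* gives m = e·p*/(1−p*) = 0.800×0.49776/0.50224 = 0.79286.
New p* = m/(m+e) = 1.31615/(1.31615+0.80000) = 0.62195.
Expected occupied = 223 × 0.62195 = 138.69 ≈ 139.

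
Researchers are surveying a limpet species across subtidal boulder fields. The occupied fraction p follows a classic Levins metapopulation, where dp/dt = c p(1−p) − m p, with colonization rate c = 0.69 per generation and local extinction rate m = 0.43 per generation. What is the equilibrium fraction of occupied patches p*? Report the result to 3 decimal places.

At equilibrium, colonization balances extinction: c·p*·(1−p*) = m·p*.
So p* = 1 − m/c = 1 − 0.43/0.69 = 1 − 0.6232 = 0.3768.

0.377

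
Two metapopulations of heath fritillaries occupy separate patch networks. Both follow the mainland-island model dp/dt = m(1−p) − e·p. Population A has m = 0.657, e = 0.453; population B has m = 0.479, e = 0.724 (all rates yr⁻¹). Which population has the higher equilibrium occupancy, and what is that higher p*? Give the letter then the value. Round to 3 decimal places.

A, 0.592

A: p*_A = m/(m+e) = 0.657/1.1100 = 0.5919.
B: p*_B = 0.479/1.2030 = 0.3982.
A is higher at 0.5919.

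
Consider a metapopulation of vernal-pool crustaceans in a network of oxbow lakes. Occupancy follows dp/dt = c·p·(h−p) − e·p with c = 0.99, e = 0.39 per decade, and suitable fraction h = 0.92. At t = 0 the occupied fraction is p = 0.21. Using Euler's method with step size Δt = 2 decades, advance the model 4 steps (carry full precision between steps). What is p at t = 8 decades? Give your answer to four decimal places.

0.5262

Update rule: p ← p + [c·p·(h−p) − e·p]·Δt with Δt = 2.
step 1: Δp = +0.13142, p = 0.34142
step 2: Δp = +0.12482, p = 0.46624
step 3: Δp = +0.05523, p = 0.52146
step 4: Δp = +0.00475, p = 0.52621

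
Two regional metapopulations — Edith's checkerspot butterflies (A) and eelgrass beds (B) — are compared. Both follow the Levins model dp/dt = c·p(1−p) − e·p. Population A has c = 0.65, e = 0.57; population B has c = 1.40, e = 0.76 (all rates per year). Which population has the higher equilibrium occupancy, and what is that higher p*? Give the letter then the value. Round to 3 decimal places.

A: p*_A = 1 − 0.57/0.65 = 0.1231.
B: p*_B = 1 − 0.76/1.40 = 0.4571.
B is higher at 0.4571.

B, 0.457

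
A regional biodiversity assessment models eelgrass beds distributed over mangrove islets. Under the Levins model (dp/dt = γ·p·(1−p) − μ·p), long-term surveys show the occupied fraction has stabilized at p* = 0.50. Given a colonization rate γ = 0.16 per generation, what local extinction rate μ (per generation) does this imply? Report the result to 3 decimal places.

0.080

At equilibrium γ(1−p*) = μ.
μ = 0.16 × (1 − 0.50) = 0.16 × 0.5000 = 0.0800.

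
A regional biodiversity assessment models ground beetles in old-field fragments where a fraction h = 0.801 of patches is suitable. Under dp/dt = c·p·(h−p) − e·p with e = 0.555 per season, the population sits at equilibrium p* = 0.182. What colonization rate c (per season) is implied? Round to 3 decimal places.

0.897

At equilibrium c(h−p*) = e, so c = e/(h−p*).
c = 0.555/(0.801 − 0.182) = 0.555/0.6190 = 0.8966.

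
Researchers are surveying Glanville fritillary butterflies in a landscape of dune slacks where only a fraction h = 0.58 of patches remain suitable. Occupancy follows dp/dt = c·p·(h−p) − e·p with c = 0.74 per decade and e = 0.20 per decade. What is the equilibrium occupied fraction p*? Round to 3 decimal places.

Setting dp/dt = 0 and dividing by p* gives c·(h−p*) = e.
So p* = h − e/c = 0.58 − 0.20/0.74 = 0.58 − 0.2703 = 0.3097.

0.310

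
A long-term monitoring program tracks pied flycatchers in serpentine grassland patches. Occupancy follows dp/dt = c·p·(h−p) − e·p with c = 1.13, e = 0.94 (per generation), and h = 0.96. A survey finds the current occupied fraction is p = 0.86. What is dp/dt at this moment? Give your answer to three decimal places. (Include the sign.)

Colonization term: c·p·(h−p) = 1.13×0.86×0.1000 = 0.09718.
Extinction term: e·p = 0.80840.
dp/dt = 0.09718 − 0.80840 = -0.71122.

-0.711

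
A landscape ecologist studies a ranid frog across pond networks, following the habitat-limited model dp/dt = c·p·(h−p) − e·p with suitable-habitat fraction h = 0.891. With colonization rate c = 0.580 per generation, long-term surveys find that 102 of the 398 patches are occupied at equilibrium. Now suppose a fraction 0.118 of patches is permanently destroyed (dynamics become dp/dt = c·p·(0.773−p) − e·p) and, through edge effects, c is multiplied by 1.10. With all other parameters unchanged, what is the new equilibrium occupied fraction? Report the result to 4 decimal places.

0.1960

Observed p* = 102/398 = 0.25628.
Balance c(h−p*) = e gives e = 0.580×(0.891 − 0.25628) = 0.36814.
New p* = 0.773 − e/c = 0.773 − 0.36814/0.63800 = 0.19598.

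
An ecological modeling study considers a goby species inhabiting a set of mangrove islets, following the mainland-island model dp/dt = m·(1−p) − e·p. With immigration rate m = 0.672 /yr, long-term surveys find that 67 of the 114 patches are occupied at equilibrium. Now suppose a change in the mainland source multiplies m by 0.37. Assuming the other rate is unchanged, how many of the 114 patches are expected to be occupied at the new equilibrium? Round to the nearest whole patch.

39

Observed p* = 67/114 = 0.58772.
Balance m(1−p*) = e·p* gives e = m(1−p*)/p* = 0.672×0.41228/0.58772 = 0.47140.
New p* = m/(m+e) = 0.24864/(0.24864+0.47140) = 0.34531.
Expected occupied = 114 × 0.34531 = 39.37 ≈ 39.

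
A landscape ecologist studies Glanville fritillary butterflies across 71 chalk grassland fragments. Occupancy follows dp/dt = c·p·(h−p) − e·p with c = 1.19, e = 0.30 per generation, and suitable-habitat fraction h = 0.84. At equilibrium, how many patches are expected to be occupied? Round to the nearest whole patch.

42

p* = h − e/c = 0.84 − 0.2521 = 0.5879.
Expected occupied patches = N × p* = 71 × 0.5879 = 41.74 ≈ 42.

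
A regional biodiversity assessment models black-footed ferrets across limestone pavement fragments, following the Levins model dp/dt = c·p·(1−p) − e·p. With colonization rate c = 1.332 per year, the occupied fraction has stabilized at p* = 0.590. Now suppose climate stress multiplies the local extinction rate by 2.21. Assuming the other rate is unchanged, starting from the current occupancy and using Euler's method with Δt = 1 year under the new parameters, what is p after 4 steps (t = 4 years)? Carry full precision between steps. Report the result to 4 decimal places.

Balance c(1−p*) = e gives e = 1.332×(1 − 0.59000) = 0.54612.
Starting from p₀ = 0.59000; update p ← p + (dp/dt)·Δt with the new parameters.
p: 0.59000 → 0.20012  (Δp = -0.38988)
p: 0.20012 → 0.17181  (Δp = -0.02832)
p: 0.17181 → 0.15398  (Δp = -0.01783)
p: 0.15398 → 0.14166  (Δp = -0.01232)

0.1417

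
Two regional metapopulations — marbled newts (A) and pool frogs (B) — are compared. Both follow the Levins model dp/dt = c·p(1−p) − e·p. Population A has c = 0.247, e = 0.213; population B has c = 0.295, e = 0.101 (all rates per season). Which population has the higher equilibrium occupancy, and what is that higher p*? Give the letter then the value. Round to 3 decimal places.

B, 0.658

A: p*_A = 1 − 0.213/0.247 = 0.1377.
B: p*_B = 1 − 0.101/0.295 = 0.6576.
B is higher at 0.6576.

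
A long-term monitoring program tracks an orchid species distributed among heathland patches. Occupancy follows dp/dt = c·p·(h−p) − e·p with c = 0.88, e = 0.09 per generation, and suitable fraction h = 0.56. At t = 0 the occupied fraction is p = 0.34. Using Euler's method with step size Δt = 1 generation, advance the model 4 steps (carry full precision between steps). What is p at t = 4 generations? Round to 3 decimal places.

Update rule: p ← p + [c·p·(h−p) − e·p]·Δt with Δt = 1.
  1  |  dp/dt·Δt = +0.035224  |  p_1 = 0.375224
  2  |  dp/dt·Δt = +0.027242  |  p_2 = 0.402466
  3  |  dp/dt·Δt = +0.019572  |  p_3 = 0.422038
  4  |  dp/dt·Δt = +0.013255  |  p_4 = 0.435293

0.435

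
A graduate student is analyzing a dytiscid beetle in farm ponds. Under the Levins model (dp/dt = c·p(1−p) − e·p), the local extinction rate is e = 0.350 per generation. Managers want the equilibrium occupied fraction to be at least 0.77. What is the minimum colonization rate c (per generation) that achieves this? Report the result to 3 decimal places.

1.522

p* = 1 − e/c ≥ 0.77 requires e/c ≤ 0.2300, i.e. c ≥ e/0.2300.
c_min = 0.350/0.2300 = 1.5217.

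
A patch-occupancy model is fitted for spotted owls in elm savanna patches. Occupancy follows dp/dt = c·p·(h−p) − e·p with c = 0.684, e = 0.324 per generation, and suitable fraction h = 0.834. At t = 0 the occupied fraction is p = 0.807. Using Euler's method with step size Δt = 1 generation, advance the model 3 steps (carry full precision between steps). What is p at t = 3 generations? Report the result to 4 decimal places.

0.4429

Update rule: p ← p + [c·p·(h−p) − e·p]·Δt with Δt = 1.
  1  |  dp/dt·Δt = -0.246564  |  p_1 = 0.560436
  2  |  dp/dt·Δt = -0.076714  |  p_2 = 0.483722
  3  |  dp/dt·Δt = -0.040831  |  p_3 = 0.442891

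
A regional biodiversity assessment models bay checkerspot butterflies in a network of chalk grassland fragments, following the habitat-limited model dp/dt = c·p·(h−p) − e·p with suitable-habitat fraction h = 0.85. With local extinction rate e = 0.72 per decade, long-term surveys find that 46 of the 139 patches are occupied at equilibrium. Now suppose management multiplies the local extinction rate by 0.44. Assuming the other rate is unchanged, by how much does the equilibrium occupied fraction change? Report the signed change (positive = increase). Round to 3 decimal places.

Observed p* = 46/139 = 0.33094.
Balance c(h−p*) = e gives c = e/(0.85 − 0.33094) = 0.72/0.51906 = 1.38712.
New p* = 0.85 − e/c = 0.85 − 0.31680/1.38712 = 0.62161.
Δp* = 0.62161 − 0.33094 = +0.29067.

0.291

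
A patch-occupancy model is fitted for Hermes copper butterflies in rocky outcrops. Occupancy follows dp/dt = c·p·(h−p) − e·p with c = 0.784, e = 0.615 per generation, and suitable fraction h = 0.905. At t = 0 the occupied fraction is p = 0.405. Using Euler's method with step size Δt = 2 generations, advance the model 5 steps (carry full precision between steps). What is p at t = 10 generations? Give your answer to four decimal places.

0.1470

Update rule: p ← p + [c·p·(h−p) − e·p]·Δt with Δt = 2.
t = 2: p = 0.40500 + (-0.18063) = 0.22437
t = 4: p = 0.22437 + (-0.03652) = 0.18785
t = 6: p = 0.18785 + (-0.01982) = 0.16803
t = 8: p = 0.16803 + (-0.01251) = 0.15552
t = 10: p = 0.15552 + (-0.00853) = 0.14700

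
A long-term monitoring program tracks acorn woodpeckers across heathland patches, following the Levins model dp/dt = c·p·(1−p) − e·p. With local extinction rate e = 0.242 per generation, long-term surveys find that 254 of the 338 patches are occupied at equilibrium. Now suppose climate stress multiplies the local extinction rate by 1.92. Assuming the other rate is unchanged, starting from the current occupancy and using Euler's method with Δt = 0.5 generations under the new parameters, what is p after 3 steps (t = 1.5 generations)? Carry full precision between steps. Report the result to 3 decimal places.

0.591

Observed p* = 254/338 = 0.75148.
Balance c(1−p*) = e gives c = e/(1 − 0.75148) = 0.242/0.24852 = 0.97376.
Starting from p₀ = 0.75148; update p ← p + (dp/dt)·Δt with the new parameters.
p: 0.75148 → 0.66782  (Δp = -0.08365)
p: 0.66782 → 0.62068  (Δp = -0.04714)
p: 0.62068 → 0.59111  (Δp = -0.02957)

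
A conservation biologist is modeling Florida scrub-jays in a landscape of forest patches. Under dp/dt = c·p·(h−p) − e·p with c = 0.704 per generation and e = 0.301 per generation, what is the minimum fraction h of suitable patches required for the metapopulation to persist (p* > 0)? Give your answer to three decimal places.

p* = h − e/c is positive only when h > e/c.
h_min = e/c = 0.301/0.704 = 0.4276.

0.428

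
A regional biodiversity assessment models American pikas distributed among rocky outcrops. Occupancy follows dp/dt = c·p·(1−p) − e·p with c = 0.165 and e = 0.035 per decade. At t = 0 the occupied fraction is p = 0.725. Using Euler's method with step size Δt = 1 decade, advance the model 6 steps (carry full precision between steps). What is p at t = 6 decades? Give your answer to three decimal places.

Update rule: p ← p + [c·p·(1−p) − e·p]·Δt with Δt = 1.
  1  |  dp/dt·Δt = +0.007522  |  p_1 = 0.732522
  2  |  dp/dt·Δt = +0.006691  |  p_2 = 0.739213
  3  |  dp/dt·Δt = +0.005936  |  p_3 = 0.745148
  4  |  dp/dt·Δt = +0.005254  |  p_4 = 0.750402
  5  |  dp/dt·Δt = +0.004640  |  p_5 = 0.755042
  6  |  dp/dt·Δt = +0.004091  |  p_6 = 0.759133

0.759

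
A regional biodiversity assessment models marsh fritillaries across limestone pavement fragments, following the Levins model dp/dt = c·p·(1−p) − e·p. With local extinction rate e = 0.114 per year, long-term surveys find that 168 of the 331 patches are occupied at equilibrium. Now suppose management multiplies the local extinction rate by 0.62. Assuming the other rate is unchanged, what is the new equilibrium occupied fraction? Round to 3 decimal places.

0.695

Observed p* = 168/331 = 0.50755.
Balance c(1−p*) = e gives c = e/(1 − 0.50755) = 0.114/0.49245 = 0.23150.
New p* = 1 − e/c = 1 − 0.07068/0.23150 = 0.69469.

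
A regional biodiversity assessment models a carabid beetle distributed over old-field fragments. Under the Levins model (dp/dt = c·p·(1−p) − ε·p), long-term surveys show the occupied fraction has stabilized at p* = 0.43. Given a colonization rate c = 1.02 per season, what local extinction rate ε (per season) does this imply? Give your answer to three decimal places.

0.581

At equilibrium c(1−p*) = ε.
ε = 1.02 × (1 − 0.43) = 1.02 × 0.5700 = 0.5814.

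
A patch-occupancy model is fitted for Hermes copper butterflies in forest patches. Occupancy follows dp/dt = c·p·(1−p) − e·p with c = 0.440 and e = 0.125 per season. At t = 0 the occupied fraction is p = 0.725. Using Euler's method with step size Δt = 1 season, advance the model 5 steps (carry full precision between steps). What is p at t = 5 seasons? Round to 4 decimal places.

Update rule: p ← p + [c·p·(1−p) − e·p]·Δt with Δt = 1.
p: 0.72500 → 0.72210  (Δp = -0.00290)
p: 0.72210 → 0.72013  (Δp = -0.00197)
p: 0.72013 → 0.71879  (Δp = -0.00134)
p: 0.71879 → 0.71788  (Δp = -0.00091)
p: 0.71788 → 0.71726  (Δp = -0.00062)

0.7173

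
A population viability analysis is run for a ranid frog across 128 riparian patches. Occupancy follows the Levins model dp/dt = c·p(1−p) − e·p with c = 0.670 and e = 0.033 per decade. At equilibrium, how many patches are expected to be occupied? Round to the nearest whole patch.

p* = 1 − e/c = 1 − 0.033/0.670 = 0.9507.
Expected occupied patches = N × p* = 128 × 0.9507 = 121.70 ≈ 122.

122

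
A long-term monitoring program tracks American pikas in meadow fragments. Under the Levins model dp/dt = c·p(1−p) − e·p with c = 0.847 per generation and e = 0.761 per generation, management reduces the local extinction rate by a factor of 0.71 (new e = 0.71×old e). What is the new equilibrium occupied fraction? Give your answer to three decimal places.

Before: p* = 1 − 0.761/0.847 = 0.1015.
After the change, c = 0.847, e = 0.54031, so p* = 1 − 0.54031/0.847 = 0.3621.

0.362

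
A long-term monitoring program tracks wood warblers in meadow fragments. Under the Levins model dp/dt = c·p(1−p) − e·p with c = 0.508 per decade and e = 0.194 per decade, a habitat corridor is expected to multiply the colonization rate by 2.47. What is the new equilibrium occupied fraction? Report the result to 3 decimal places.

Before: p* = 1 − 0.194/0.508 = 0.6181.
After the change, c = 1.25476, e = 0.194, so p* = 1 − 0.194/1.25476 = 0.8454.

0.845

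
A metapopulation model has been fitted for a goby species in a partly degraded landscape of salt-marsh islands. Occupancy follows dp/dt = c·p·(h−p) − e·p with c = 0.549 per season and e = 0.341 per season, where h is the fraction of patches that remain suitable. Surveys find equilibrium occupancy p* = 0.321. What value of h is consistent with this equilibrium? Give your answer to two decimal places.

0.94

At equilibrium c(h−p*) = e, so h = p* + e/c.
h = 0.321 + 0.341/0.549 = 0.321 + 0.6211 = 0.9421.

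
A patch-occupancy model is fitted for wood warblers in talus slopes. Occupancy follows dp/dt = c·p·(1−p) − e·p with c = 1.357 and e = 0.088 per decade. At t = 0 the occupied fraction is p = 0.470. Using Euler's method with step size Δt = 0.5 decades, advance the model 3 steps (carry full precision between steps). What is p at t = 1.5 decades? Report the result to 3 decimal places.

Update rule: p ← p + [c·p·(1−p) − e·p]·Δt with Δt = 0.5.
  1  |  dp/dt·Δt = +0.148334  |  p_1 = 0.618334
  2  |  dp/dt·Δt = +0.132917  |  p_2 = 0.751252
  3  |  dp/dt·Δt = +0.093738  |  p_3 = 0.844990

0.845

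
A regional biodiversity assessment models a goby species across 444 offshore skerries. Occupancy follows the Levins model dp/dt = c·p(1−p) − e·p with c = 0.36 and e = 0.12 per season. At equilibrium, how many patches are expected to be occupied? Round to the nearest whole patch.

p* = 1 − e/c = 1 − 0.12/0.36 = 0.6667.
Expected occupied patches = N × p* = 444 × 0.6667 = 296.00 ≈ 296.

296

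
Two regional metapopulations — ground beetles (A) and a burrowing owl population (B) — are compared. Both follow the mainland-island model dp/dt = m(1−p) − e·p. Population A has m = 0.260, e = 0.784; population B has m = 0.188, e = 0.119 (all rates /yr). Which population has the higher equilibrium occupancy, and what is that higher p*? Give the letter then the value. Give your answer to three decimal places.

B, 0.612

A: p*_A = m/(m+e) = 0.260/1.0440 = 0.2490.
B: p*_B = 0.188/0.3070 = 0.6124.
B is higher at 0.6124.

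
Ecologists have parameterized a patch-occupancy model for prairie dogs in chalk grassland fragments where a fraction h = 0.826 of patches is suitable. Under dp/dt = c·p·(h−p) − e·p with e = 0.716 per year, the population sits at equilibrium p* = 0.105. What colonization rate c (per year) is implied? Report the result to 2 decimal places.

0.99

At equilibrium c(h−p*) = e, so c = e/(h−p*).
c = 0.716/(0.826 − 0.105) = 0.716/0.7210 = 0.9931.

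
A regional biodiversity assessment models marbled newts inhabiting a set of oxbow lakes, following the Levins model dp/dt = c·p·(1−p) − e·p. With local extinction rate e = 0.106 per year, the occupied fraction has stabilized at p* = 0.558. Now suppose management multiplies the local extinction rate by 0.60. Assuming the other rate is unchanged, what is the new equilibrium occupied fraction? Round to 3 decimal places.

Balance c(1−p*) = e gives c = e/(1 − 0.55800) = 0.106/0.44200 = 0.23982.
New p* = 1 − e/c = 1 − 0.06360/0.23982 = 0.73480.

0.735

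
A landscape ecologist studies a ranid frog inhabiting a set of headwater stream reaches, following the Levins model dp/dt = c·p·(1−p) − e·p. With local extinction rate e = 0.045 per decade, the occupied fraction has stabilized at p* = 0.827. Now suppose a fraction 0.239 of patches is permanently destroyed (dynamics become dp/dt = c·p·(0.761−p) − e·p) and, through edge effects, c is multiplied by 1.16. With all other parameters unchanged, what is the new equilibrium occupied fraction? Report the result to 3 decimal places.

Balance c(1−p*) = e gives c = e/(1 − 0.82700) = 0.045/0.17300 = 0.26012.
New p* = 0.761 − e/c = 0.761 − 0.04500/0.30174 = 0.61186.

0.612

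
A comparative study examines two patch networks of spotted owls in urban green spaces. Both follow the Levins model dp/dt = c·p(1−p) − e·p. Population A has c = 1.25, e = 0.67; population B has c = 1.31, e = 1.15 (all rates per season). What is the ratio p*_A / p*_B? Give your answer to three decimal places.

A: p*_A = 1 − 0.67/1.25 = 0.4640.
B: p*_B = 1 − 1.15/1.31 = 0.1221.
p*_A / p*_B = 0.4640/0.1221 = 3.7990.

3.799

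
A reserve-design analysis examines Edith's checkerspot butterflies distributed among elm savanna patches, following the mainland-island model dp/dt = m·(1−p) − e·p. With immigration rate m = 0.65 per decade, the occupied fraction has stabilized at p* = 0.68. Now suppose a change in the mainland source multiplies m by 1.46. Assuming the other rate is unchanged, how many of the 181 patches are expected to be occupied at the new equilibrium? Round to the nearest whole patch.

137

Balance m(1−p*) = e·p* gives e = m(1−p*)/p* = 0.65×0.32000/0.68000 = 0.30588.
New p* = m/(m+e) = 0.94900/(0.94900+0.30588) = 0.75625.
Expected occupied = 181 × 0.75625 = 136.88 ≈ 137.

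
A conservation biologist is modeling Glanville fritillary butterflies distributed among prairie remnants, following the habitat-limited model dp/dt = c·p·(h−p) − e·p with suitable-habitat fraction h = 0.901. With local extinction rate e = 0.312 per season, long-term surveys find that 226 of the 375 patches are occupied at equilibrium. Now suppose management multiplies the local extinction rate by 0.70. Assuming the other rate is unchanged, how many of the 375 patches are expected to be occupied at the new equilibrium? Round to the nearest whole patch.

260

Observed p* = 226/375 = 0.60267.
Balance c(h−p*) = e gives c = e/(0.901 − 0.60267) = 0.312/0.29833 = 1.04582.
New p* = 0.901 − e/c = 0.901 − 0.21840/1.04582 = 0.69217.
Expected occupied = 375 × 0.69217 = 259.56 ≈ 260.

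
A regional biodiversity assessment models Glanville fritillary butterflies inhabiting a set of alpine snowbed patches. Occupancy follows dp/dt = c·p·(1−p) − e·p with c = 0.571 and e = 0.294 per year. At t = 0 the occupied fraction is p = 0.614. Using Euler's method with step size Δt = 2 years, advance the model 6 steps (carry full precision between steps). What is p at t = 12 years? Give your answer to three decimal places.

Update rule: p ← p + [c·p·(1−p) − e·p]·Δt with Δt = 2.
step 1: Δp = -0.09037, p = 0.52363
step 2: Δp = -0.02303, p = 0.50060
step 3: Δp = -0.00885, p = 0.49175
step 4: Δp = -0.00372, p = 0.48802
step 5: Δp = -0.00162, p = 0.48640
step 6: Δp = -0.00071, p = 0.48569

0.486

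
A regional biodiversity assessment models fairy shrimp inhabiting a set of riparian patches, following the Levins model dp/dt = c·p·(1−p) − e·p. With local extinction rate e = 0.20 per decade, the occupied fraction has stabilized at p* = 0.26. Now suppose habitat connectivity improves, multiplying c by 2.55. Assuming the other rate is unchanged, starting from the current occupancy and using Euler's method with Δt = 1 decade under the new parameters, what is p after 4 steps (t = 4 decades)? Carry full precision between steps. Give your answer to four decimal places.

0.5806

Balance c(1−p*) = e gives c = e/(1 − 0.26000) = 0.20/0.74000 = 0.27027.
Starting from p₀ = 0.26000; update p ← p + (dp/dt)·Δt with the new parameters.
step 1: Δp = +0.08060, p = 0.34060
step 2: Δp = +0.08667, p = 0.42727
step 3: Δp = +0.08320, p = 0.51046
step 4: Δp = +0.07013, p = 0.58059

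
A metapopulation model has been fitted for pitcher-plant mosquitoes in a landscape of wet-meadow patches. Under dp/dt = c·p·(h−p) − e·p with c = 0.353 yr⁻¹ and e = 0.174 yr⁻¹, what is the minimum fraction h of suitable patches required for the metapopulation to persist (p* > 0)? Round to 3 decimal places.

p* = h − e/c is positive only when h > e/c.
h_min = e/c = 0.174/0.353 = 0.4929.

0.493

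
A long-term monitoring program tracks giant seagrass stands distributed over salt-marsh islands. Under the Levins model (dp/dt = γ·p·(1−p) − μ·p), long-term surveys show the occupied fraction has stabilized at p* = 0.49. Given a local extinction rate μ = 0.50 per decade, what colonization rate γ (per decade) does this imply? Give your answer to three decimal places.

0.980

At equilibrium γ(1−p*) = μ, so γ = μ/(1−p*).
γ = 0.50/(1 − 0.49) = 0.50/0.5100 = 0.9804.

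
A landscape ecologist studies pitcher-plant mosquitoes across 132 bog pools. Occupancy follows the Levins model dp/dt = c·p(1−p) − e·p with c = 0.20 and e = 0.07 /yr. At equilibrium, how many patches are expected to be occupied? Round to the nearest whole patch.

86

p* = 1 − e/c = 1 − 0.07/0.20 = 0.6500.
Expected occupied patches = N × p* = 132 × 0.6500 = 85.80 ≈ 86.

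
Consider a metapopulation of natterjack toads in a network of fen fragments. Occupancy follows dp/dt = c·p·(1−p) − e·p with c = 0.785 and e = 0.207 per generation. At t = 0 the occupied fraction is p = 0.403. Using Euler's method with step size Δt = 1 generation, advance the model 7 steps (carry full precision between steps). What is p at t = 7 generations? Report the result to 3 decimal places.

0.733

Update rule: p ← p + [c·p·(1−p) − e·p]·Δt with Δt = 1.
  1  |  dp/dt·Δt = +0.105443  |  p_1 = 0.508443
  2  |  dp/dt·Δt = +0.090946  |  p_2 = 0.599389
  3  |  dp/dt·Δt = +0.064422  |  p_3 = 0.663811
  4  |  dp/dt·Δt = +0.037776  |  p_4 = 0.701588
  5  |  dp/dt·Δt = +0.019121  |  p_5 = 0.720708
  6  |  dp/dt·Δt = +0.008824  |  p_6 = 0.729533
  7  |  dp/dt·Δt = +0.003879  |  p_7 = 0.733412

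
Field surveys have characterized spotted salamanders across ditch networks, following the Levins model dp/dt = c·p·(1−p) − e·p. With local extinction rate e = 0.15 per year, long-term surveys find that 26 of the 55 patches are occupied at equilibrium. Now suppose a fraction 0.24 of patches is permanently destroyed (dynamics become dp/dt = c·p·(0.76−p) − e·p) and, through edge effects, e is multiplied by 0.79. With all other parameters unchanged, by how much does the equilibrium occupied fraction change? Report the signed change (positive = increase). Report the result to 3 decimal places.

Observed p* = 26/55 = 0.47273.
Balance c(1−p*) = e gives c = e/(1 − 0.47273) = 0.15/0.52727 = 0.28448.
New p* = 0.76 − e/c = 0.76 − 0.11850/0.28448 = 0.34345.
Δp* = 0.34345 − 0.47273 = -0.12928.

-0.129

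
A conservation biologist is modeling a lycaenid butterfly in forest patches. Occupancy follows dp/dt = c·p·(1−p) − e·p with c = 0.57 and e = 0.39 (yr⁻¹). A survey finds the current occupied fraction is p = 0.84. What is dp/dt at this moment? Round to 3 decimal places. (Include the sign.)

-0.251

Colonization term: c·p·(1−p) = 0.57×0.84×0.1600 = 0.07661.
Extinction term: e·p = 0.32760.
dp/dt = 0.07661 − 0.32760 = -0.25099.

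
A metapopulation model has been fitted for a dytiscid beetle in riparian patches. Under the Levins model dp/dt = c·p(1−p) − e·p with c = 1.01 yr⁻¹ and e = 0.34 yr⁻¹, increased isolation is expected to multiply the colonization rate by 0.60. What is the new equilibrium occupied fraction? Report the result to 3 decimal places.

Before: p* = 1 − 0.34/1.01 = 0.6634.
After the change, c = 0.606, e = 0.34, so p* = 1 − 0.34/0.606 = 0.4389.

0.439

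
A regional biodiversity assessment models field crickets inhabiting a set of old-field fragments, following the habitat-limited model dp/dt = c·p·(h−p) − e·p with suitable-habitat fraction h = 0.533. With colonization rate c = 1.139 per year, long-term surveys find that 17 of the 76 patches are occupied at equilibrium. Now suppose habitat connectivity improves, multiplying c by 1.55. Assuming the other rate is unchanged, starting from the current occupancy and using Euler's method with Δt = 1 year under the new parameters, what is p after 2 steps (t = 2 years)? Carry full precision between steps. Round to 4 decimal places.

0.2983

Observed p* = 17/76 = 0.22368.
Balance c(h−p*) = e gives e = 1.139×(0.533 − 0.22368) = 0.35231.
Starting from p₀ = 0.22368; update p ← p + (dp/dt)·Δt with the new parameters.
  1  |  dp/dt·Δt = +0.043343  |  p_1 = 0.267028
  2  |  dp/dt·Δt = +0.031309  |  p_2 = 0.298337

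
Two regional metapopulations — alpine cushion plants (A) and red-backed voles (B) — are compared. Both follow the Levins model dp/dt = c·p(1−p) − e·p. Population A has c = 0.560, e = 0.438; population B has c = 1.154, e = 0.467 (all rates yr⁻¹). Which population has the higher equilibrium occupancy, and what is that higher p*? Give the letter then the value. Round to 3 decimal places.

A: p*_A = 1 − 0.438/0.560 = 0.2179.
B: p*_B = 1 − 0.467/1.154 = 0.5953.
B is higher at 0.5953.

B, 0.595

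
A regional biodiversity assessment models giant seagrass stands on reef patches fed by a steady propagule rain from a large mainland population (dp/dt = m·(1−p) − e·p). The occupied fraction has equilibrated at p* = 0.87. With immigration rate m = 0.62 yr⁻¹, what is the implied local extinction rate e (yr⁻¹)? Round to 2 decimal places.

At equilibrium m(1−p*) = e·p*, so e = m(1−p*)/p*.
e = 0.62 × 0.1300 / 0.87 = 0.0926.

0.09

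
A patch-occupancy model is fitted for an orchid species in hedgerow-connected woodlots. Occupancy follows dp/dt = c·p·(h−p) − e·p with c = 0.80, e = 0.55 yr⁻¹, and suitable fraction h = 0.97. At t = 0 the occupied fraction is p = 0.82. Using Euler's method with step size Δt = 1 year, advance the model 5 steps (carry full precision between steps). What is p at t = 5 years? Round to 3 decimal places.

0.323

Update rule: p ← p + [c·p·(h−p) − e·p]·Δt with Δt = 1.
p: 0.82000 → 0.46740  (Δp = -0.35260)
p: 0.46740 → 0.39826  (Δp = -0.06914)
p: 0.39826 → 0.36138  (Δp = -0.03688)
p: 0.36138 → 0.33857  (Δp = -0.02280)
p: 0.33857 → 0.32339  (Δp = -0.01519)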